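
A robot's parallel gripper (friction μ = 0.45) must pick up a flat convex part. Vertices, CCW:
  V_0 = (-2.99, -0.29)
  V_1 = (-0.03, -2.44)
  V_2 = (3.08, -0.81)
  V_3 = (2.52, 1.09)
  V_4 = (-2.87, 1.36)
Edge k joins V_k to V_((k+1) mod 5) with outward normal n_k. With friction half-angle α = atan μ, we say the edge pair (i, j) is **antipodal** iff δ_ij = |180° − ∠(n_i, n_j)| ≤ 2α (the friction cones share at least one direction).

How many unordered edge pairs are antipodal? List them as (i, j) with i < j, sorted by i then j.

α = atan 0.45 = 24.23°;  2α = 48.46°
n_0 = (-0.5877, -0.8091)
n_1 = (+0.4642, -0.8857)
n_2 = (+0.9592, +0.2827)
n_3 = (+0.0500, +0.9987)
n_4 = (-0.9974, +0.0725)
  (0,1): δ = 116.35°  ·
  (0,2): δ = 37.58°  ✓
  (0,3): δ = 33.13°  ✓
  (0,4): δ = 121.83°  ·
  (1,2): δ = 101.24°  ·
  (1,3): δ = 30.53°  ✓
  (1,4): δ = 58.18°  ·
  (2,3): δ = 109.29°  ·
  (2,4): δ = 20.58°  ✓
  (3,4): δ = 91.29°  ·
antipodal pairs: 4

count = 4; pairs: (0,2), (0,3), (1,3), (2,4)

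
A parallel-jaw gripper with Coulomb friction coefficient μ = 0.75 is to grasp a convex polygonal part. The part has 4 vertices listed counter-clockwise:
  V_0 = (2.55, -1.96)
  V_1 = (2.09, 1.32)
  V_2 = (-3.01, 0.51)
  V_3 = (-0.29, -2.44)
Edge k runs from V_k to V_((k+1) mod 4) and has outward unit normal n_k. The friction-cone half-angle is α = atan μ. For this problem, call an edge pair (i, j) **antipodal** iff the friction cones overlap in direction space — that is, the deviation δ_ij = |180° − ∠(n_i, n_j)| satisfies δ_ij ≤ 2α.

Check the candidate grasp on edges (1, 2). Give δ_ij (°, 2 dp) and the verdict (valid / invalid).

α = atan 0.75 = 36.87°;  2α = 73.74°
edge 1: e_1 = (-5.10, -0.81);  n_1 = (-0.1569, +0.9876)
edge 2: e_2 = (+2.72, -2.95);  n_2 = (-0.7352, -0.6779)
∠(n_1, n_2) = 123.65°
δ = |180° − 123.65°| = 56.35°
56.35° ≤ 2α = 73.74°  →  valid

δ = 56.35°, valid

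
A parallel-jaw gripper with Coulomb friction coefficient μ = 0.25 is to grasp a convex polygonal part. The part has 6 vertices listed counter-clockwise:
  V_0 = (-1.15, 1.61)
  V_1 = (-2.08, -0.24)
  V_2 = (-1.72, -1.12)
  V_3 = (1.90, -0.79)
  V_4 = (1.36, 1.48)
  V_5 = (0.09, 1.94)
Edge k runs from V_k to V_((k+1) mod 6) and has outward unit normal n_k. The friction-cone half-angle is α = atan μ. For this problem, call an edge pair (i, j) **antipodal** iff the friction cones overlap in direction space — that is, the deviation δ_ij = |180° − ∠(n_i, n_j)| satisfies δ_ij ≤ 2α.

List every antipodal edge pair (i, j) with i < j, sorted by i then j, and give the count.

α = atan 0.25 = 14.04°;  2α = 28.07°
n_0 = (-0.8935, +0.4491)
n_1 = (-0.9255, -0.3786)
n_2 = (+0.0908, -0.9959)
n_3 = (+0.9729, +0.2314)
n_4 = (+0.3406, +0.9402)
n_5 = (-0.2572, +0.9664)
  (0,1): δ = 131.06°  ·
  (0,2): δ = 58.10°  ·
  (0,3): δ = 40.07°  ·
  (0,4): δ = 96.78°  ·
  (0,5): δ = 131.59°  ·
  (1,2): δ = 107.04°  ·
  (1,3): δ = 8.87°  ✓
  (1,4): δ = 47.84°  ·
  (1,5): δ = 82.65°  ·
  (2,3): δ = 81.83°  ·
  (2,4): δ = 25.12°  ✓
  (2,5): δ = 9.69°  ✓
  (3,4): δ = 123.29°  ·
  (3,5): δ = 88.48°  ·
  (4,5): δ = 145.19°  ·
antipodal pairs: 3

count = 3; pairs: (1,3), (2,4), (2,5)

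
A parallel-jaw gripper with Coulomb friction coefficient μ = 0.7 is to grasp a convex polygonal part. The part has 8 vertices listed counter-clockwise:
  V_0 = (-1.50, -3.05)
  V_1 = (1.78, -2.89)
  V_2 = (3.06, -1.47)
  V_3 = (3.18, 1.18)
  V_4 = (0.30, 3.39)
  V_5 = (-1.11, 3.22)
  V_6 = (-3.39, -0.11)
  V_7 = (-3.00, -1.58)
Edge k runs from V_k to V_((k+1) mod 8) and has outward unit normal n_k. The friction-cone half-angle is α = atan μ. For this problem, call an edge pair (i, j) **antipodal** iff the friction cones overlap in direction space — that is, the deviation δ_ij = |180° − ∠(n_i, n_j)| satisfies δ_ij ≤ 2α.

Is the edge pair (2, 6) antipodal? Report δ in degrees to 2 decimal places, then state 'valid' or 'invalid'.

α = atan 0.7 = 34.99°;  2α = 69.98°
edge 2: e_2 = (+0.12, +2.65);  n_2 = (+0.9990, -0.0452)
edge 6: e_6 = (+0.39, -1.47);  n_6 = (-0.9666, -0.2564)
∠(n_2, n_6) = 162.55°
δ = |180° − 162.55°| = 17.45°
17.45° ≤ 2α = 69.98°  →  valid

δ = 17.45°, valid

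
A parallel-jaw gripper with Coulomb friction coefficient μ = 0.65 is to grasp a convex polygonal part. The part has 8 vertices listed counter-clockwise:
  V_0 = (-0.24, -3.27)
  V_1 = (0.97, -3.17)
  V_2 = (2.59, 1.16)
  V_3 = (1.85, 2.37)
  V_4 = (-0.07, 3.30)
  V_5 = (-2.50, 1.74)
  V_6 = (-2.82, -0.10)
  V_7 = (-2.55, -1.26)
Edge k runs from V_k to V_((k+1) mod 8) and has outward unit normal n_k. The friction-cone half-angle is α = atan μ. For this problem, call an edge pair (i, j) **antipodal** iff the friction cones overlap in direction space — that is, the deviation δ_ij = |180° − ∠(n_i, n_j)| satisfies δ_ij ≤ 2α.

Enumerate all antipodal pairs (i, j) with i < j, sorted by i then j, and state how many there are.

count = 11; pairs: (0,2), (0,3), (0,4), (1,4), (1,5), (1,6), (2,5), (2,6), (2,7), (3,6), (3,7)

α = atan 0.65 = 33.02°;  2α = 66.05°
n_0 = (+0.0824, -0.9966)
n_1 = (+0.9366, -0.3504)
n_2 = (+0.8531, +0.5217)
n_3 = (+0.4359, +0.9000)
n_4 = (-0.5402, +0.8415)
n_5 = (-0.9852, +0.1713)
n_6 = (-0.9740, -0.2267)
n_7 = (-0.6564, -0.7544)
  (0,1): δ = 115.24°  ·
  (0,2): δ = 63.28°  ✓
  (0,3): δ = 30.57°  ✓
  (0,4): δ = 27.98°  ✓
  (0,5): δ = 75.41°  ·
  (0,6): δ = 98.38°  ·
  (0,7): δ = 134.25°  ·
  (1,2): δ = 128.04°  ·
  (1,3): δ = 95.33°  ·
  (1,4): δ = 36.79°  ✓
  (1,5): δ = 10.65°  ✓
  (1,6): δ = 33.62°  ✓
  (1,7): δ = 69.49°  ·
  (2,3): δ = 147.29°  ·
  (2,4): δ = 88.75°  ·
  (2,5): δ = 41.31°  ✓
  (2,6): δ = 18.35°  ✓
  (2,7): δ = 17.52°  ✓
  (3,4): δ = 121.46°  ·
  (3,5): δ = 74.02°  ·
  (3,6): δ = 51.05°  ✓
  (3,7): δ = 15.18°  ✓
  (4,5): δ = 132.57°  ·
  (4,6): δ = 109.60°  ·
  (4,7): δ = 73.73°  ·
  (5,6): δ = 157.03°  ·
  (5,7): δ = 121.16°  ·
  (6,7): δ = 144.13°  ·
antipodal pairs: 11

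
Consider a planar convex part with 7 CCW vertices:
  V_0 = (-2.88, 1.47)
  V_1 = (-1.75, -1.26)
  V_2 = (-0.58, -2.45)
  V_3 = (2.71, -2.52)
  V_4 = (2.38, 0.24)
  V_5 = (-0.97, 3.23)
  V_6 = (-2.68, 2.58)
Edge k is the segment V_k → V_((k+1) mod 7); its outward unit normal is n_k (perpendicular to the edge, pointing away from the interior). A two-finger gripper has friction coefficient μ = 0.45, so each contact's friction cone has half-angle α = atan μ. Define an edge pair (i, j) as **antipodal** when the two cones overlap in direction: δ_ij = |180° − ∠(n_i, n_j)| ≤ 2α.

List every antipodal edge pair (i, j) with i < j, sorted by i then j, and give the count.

α = atan 0.45 = 24.23°;  2α = 48.46°
n_0 = (-0.9240, -0.3825)
n_1 = (-0.7131, -0.7011)
n_2 = (-0.0213, -0.9998)
n_3 = (+0.9929, +0.1187)
n_4 = (+0.6659, +0.7461)
n_5 = (-0.3553, +0.9347)
n_6 = (-0.9842, +0.1773)
  (0,1): δ = 157.97°  ·
  (0,2): δ = 113.70°  ·
  (0,3): δ = 15.67°  ✓
  (0,4): δ = 25.76°  ✓
  (0,5): δ = 88.33°  ·
  (0,6): δ = 147.30°  ·
  (1,2): δ = 135.73°  ·
  (1,3): δ = 37.70°  ✓
  (1,4): δ = 3.74°  ✓
  (1,5): δ = 66.30°  ·
  (1,6): δ = 125.27°  ·
  (2,3): δ = 81.96°  ·
  (2,4): δ = 40.53°  ✓
  (2,5): δ = 22.03°  ✓
  (2,6): δ = 81.00°  ·
  (3,4): δ = 138.57°  ·
  (3,5): δ = 76.01°  ·
  (3,6): δ = 17.03°  ✓
  (4,5): δ = 117.44°  ·
  (4,6): δ = 58.46°  ·
  (5,6): δ = 121.03°  ·
antipodal pairs: 7

count = 7; pairs: (0,3), (0,4), (1,3), (1,4), (2,4), (2,5), (3,6)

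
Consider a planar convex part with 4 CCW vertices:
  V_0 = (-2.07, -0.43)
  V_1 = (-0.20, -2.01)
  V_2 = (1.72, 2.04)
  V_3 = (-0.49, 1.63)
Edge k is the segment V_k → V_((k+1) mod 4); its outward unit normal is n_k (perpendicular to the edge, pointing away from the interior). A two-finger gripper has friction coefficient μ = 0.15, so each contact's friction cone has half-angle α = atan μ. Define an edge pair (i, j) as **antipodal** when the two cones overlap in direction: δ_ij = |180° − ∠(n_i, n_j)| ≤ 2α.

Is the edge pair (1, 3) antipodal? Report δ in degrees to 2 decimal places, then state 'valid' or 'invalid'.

δ = 12.12°, valid

α = atan 0.15 = 8.53°;  2α = 17.06°
edge 1: e_1 = (+1.92, +4.05);  n_1 = (+0.9036, -0.4284)
edge 3: e_3 = (-1.58, -2.06);  n_3 = (-0.7935, +0.6086)
∠(n_1, n_3) = 167.88°
δ = |180° − 167.88°| = 12.12°
12.12° ≤ 2α = 17.06°  →  valid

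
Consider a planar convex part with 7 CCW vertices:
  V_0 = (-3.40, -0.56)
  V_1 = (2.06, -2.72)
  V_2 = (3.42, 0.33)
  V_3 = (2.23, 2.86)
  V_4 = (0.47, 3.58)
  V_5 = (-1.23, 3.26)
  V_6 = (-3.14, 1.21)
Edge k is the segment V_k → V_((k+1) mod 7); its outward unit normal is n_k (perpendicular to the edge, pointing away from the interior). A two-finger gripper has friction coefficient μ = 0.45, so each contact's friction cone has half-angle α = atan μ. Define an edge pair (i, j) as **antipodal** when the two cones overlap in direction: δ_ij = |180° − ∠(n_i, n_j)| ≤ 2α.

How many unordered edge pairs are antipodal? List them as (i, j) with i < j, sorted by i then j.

count = 6; pairs: (0,2), (0,3), (0,4), (1,5), (1,6), (2,6)

α = atan 0.45 = 24.23°;  2α = 48.46°
n_0 = (-0.3679, -0.9299)
n_1 = (+0.9133, -0.4072)
n_2 = (+0.9049, +0.4256)
n_3 = (+0.3786, +0.9255)
n_4 = (-0.1850, +0.9827)
n_5 = (-0.7316, +0.6817)
n_6 = (-0.9894, +0.1453)
  (0,1): δ = 92.45°  ·
  (0,2): δ = 43.23°  ✓
  (0,3): δ = 0.67°  ✓
  (0,4): δ = 32.24°  ✓
  (0,5): δ = 68.61°  ·
  (0,6): δ = 103.23°  ·
  (1,2): δ = 130.78°  ·
  (1,3): δ = 88.22°  ·
  (1,4): δ = 55.31°  ·
  (1,5): δ = 18.94°  ✓
  (1,6): δ = 15.68°  ✓
  (2,3): δ = 137.44°  ·
  (2,4): δ = 104.53°  ·
  (2,5): δ = 68.17°  ·
  (2,6): δ = 33.55°  ✓
  (3,4): δ = 147.09°  ·
  (3,5): δ = 110.73°  ·
  (3,6): δ = 76.11°  ·
  (4,5): δ = 143.64°  ·
  (4,6): δ = 109.02°  ·
  (5,6): δ = 145.38°  ·
antipodal pairs: 6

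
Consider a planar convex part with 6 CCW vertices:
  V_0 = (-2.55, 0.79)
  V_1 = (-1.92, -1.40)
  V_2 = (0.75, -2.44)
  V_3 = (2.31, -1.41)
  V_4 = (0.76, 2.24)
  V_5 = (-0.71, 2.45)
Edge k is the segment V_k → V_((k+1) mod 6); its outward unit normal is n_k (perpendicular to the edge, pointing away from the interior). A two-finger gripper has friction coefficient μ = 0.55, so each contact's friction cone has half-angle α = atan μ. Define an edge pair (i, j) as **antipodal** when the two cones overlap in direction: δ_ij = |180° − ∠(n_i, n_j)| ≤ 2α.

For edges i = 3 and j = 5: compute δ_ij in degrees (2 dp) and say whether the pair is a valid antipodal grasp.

α = atan 0.55 = 28.81°;  2α = 57.62°
edge 3: e_3 = (-1.55, +3.65);  n_3 = (+0.9204, +0.3909)
edge 5: e_5 = (-1.84, -1.66);  n_5 = (-0.6699, +0.7425)
∠(n_3, n_5) = 109.05°
δ = |180° − 109.05°| = 70.95°
70.95° > 2α = 57.62°  →  invalid

δ = 70.95°, invalid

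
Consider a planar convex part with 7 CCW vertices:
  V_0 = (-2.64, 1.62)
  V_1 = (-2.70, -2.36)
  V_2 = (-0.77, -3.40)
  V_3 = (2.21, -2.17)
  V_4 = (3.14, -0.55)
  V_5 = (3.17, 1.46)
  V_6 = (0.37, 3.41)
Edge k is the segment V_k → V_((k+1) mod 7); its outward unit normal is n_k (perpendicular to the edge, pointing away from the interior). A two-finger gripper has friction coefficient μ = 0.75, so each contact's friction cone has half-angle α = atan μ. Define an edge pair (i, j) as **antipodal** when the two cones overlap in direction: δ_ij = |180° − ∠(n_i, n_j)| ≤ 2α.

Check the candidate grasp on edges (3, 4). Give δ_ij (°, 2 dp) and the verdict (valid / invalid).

δ = 151.00°, invalid

α = atan 0.75 = 36.87°;  2α = 73.74°
edge 3: e_3 = (+0.93, +1.62);  n_3 = (+0.8673, -0.4979)
edge 4: e_4 = (+0.03, +2.01);  n_4 = (+0.9999, -0.0149)
∠(n_3, n_4) = 29.00°
δ = |180° − 29.00°| = 151.00°
151.00° > 2α = 73.74°  →  invalid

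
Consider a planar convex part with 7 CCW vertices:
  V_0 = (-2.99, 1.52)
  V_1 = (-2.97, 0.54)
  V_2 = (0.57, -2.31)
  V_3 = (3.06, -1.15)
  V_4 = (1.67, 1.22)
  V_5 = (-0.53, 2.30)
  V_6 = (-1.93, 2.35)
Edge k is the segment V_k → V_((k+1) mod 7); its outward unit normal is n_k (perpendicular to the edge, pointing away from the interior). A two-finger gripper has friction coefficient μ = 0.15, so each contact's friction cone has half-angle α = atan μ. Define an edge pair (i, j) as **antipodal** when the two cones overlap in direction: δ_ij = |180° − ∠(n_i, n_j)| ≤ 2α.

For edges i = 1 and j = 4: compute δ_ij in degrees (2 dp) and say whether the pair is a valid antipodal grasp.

δ = 12.69°, valid

α = atan 0.15 = 8.53°;  2α = 17.06°
edge 1: e_1 = (+3.54, -2.85);  n_1 = (-0.6271, -0.7789)
edge 4: e_4 = (-2.20, +1.08);  n_4 = (+0.4407, +0.8977)
∠(n_1, n_4) = 167.31°
δ = |180° − 167.31°| = 12.69°
12.69° ≤ 2α = 17.06°  →  valid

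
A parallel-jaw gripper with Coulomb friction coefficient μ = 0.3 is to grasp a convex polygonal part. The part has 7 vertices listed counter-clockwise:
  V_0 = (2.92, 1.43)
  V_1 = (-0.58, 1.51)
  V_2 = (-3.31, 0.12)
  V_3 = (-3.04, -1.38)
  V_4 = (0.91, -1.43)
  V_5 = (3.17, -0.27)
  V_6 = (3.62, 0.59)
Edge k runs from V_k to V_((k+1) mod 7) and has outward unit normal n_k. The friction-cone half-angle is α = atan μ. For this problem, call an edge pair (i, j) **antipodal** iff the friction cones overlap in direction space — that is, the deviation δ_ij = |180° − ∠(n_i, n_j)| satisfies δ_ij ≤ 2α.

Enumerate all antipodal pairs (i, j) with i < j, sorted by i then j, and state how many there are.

count = 5; pairs: (0,3), (0,4), (1,3), (1,4), (2,6)

α = atan 0.3 = 16.70°;  2α = 33.40°
n_0 = (+0.0229, +0.9997)
n_1 = (-0.4537, +0.8911)
n_2 = (-0.9842, -0.1772)
n_3 = (-0.0127, -0.9999)
n_4 = (+0.4566, -0.8897)
n_5 = (+0.8860, -0.4636)
n_6 = (+0.7682, +0.6402)
  (0,1): δ = 151.71°  ·
  (0,2): δ = 78.49°  ·
  (0,3): δ = 0.58°  ✓
  (0,4): δ = 28.48°  ✓
  (0,5): δ = 63.69°  ·
  (0,6): δ = 131.11°  ·
  (1,2): δ = 106.78°  ·
  (1,3): δ = 27.71°  ✓
  (1,4): δ = 0.19°  ✓
  (1,5): δ = 35.40°  ·
  (1,6): δ = 102.82°  ·
  (2,3): δ = 100.93°  ·
  (2,4): δ = 73.03°  ·
  (2,5): δ = 37.83°  ·
  (2,6): δ = 29.60°  ✓
  (3,4): δ = 152.10°  ·
  (3,5): δ = 116.90°  ·
  (3,6): δ = 49.47°  ·
  (4,5): δ = 144.79°  ·
  (4,6): δ = 77.36°  ·
  (5,6): δ = 112.57°  ·
antipodal pairs: 5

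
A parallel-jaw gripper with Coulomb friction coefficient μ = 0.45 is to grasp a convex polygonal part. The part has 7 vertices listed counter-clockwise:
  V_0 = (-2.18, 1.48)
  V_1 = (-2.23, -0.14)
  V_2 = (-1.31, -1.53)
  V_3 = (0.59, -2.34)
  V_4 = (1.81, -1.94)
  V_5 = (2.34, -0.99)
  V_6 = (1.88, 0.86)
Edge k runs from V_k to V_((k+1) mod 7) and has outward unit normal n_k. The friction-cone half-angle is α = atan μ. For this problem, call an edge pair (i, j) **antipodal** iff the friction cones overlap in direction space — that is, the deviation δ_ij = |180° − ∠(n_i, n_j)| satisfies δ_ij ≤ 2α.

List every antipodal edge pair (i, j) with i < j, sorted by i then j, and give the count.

α = atan 0.45 = 24.23°;  2α = 48.46°
n_0 = (-0.9995, +0.0308)
n_1 = (-0.8339, -0.5519)
n_2 = (-0.3922, -0.9199)
n_3 = (+0.3116, -0.9502)
n_4 = (+0.8733, -0.4872)
n_5 = (+0.9705, +0.2413)
n_6 = (+0.1510, +0.9885)
  (0,1): δ = 144.73°  ·
  (0,2): δ = 111.32°  ·
  (0,3): δ = 70.08°  ·
  (0,4): δ = 27.39°  ✓
  (0,5): δ = 15.73°  ✓
  (0,6): δ = 83.09°  ·
  (1,2): δ = 146.59°  ·
  (1,3): δ = 105.35°  ·
  (1,4): δ = 62.66°  ·
  (1,5): δ = 19.54°  ✓
  (1,6): δ = 47.82°  ✓
  (2,3): δ = 138.76°  ·
  (2,4): δ = 96.07°  ·
  (2,5): δ = 52.95°  ·
  (2,6): δ = 14.41°  ✓
  (3,4): δ = 137.31°  ·
  (3,5): δ = 94.19°  ·
  (3,6): δ = 26.84°  ✓
  (4,5): δ = 136.88°  ·
  (4,6): δ = 69.53°  ·
  (5,6): δ = 112.65°  ·
antipodal pairs: 6

count = 6; pairs: (0,4), (0,5), (1,5), (1,6), (2,6), (3,6)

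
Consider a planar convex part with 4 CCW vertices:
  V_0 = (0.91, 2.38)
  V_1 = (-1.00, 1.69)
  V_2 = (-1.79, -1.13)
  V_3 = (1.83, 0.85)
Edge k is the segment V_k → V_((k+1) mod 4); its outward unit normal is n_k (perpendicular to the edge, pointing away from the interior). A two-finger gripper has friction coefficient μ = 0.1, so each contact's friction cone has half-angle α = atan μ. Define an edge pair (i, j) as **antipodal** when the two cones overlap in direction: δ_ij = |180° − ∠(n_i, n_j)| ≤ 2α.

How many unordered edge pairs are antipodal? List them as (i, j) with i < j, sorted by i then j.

count = 1; pairs: (0,2)

α = atan 0.1 = 5.71°;  2α = 11.42°
n_0 = (-0.3398, +0.9405)
n_1 = (-0.9629, +0.2698)
n_2 = (+0.4799, -0.8773)
n_3 = (+0.8570, +0.5153)
  (0,1): δ = 125.51°  ·
  (0,2): δ = 8.81°  ✓
  (0,3): δ = 101.16°  ·
  (1,2): δ = 45.67°  ·
  (1,3): δ = 46.67°  ·
  (2,3): δ = 87.66°  ·
antipodal pairs: 1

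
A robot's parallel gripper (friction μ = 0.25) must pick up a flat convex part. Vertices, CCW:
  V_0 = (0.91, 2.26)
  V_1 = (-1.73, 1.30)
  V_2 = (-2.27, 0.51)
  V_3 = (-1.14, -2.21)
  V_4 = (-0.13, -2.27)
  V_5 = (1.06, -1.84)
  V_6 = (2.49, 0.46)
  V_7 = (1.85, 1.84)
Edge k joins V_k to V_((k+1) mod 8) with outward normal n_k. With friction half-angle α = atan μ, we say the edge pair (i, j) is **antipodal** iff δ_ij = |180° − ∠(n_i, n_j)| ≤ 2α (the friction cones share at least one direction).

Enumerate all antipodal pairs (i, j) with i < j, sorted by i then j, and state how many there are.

α = atan 0.25 = 14.04°;  2α = 28.07°
n_0 = (-0.3417, +0.9398)
n_1 = (-0.8256, +0.5643)
n_2 = (-0.9235, -0.3837)
n_3 = (-0.0593, -0.9982)
n_4 = (+0.3398, -0.9405)
n_5 = (+0.8492, -0.5280)
n_6 = (+0.9072, +0.4207)
n_7 = (+0.4079, +0.9130)
  (0,1): δ = 144.34°  ·
  (0,2): δ = 87.42°  ·
  (0,3): δ = 23.38°  ✓
  (0,4): δ = 0.12°  ✓
  (0,5): δ = 38.15°  ·
  (0,6): δ = 94.90°  ·
  (0,7): δ = 135.94°  ·
  (1,2): δ = 123.09°  ·
  (1,3): δ = 59.05°  ·
  (1,4): δ = 35.78°  ·
  (1,5): δ = 2.48°  ✓
  (1,6): δ = 59.23°  ·
  (1,7): δ = 100.28°  ·
  (2,3): δ = 115.96°  ·
  (2,4): δ = 92.69°  ·
  (2,5): δ = 54.43°  ·
  (2,6): δ = 2.32°  ✓
  (2,7): δ = 43.36°  ·
  (3,4): δ = 156.73°  ·
  (3,5): δ = 118.47°  ·
  (3,6): δ = 61.72°  ·
  (3,7): δ = 20.68°  ✓
  (4,5): δ = 141.74°  ·
  (4,6): δ = 84.99°  ·
  (4,7): δ = 43.94°  ·
  (5,6): δ = 123.25°  ·
  (5,7): δ = 82.20°  ·
  (6,7): δ = 138.96°  ·
antipodal pairs: 5

count = 5; pairs: (0,3), (0,4), (1,5), (2,6), (3,7)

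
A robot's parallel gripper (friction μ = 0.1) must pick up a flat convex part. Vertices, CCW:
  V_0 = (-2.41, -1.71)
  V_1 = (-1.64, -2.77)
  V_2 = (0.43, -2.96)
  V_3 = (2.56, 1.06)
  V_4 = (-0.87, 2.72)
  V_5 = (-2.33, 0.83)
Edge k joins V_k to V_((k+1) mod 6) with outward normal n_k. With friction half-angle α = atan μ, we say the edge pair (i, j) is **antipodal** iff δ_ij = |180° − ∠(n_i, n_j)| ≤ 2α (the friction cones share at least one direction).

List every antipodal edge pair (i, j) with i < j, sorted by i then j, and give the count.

count = 1; pairs: (2,4)

α = atan 0.1 = 5.71°;  2α = 11.42°
n_0 = (-0.8091, -0.5877)
n_1 = (-0.0914, -0.9958)
n_2 = (+0.8836, -0.4682)
n_3 = (+0.4356, +0.9001)
n_4 = (-0.7914, +0.6113)
n_5 = (-0.9995, +0.0315)
  (0,1): δ = 131.24°  ·
  (0,2): δ = 63.91°  ·
  (0,3): δ = 28.18°  ·
  (0,4): δ = 106.32°  ·
  (0,5): δ = 142.20°  ·
  (1,2): δ = 112.67°  ·
  (1,3): δ = 20.58°  ·
  (1,4): δ = 57.56°  ·
  (1,5): δ = 93.44°  ·
  (2,3): δ = 87.91°  ·
  (2,4): δ = 9.77°  ✓
  (2,5): δ = 26.11°  ·
  (3,4): δ = 101.86°  ·
  (3,5): δ = 65.98°  ·
  (4,5): δ = 144.12°  ·
antipodal pairs: 1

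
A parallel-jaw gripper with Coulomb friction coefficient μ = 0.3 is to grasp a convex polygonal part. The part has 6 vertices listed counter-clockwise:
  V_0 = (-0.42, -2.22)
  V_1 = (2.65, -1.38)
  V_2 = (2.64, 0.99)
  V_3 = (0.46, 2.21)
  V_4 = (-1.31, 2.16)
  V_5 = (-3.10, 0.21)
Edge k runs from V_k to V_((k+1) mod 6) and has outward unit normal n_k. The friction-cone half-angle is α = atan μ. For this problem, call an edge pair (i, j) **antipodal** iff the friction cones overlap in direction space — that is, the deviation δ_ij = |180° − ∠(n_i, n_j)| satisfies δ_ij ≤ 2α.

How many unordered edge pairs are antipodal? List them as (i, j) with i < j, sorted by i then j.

count = 3; pairs: (0,3), (0,4), (2,5)

α = atan 0.3 = 16.70°;  2α = 33.40°
n_0 = (+0.2639, -0.9645)
n_1 = (+1.0000, +0.0042)
n_2 = (+0.4884, +0.8726)
n_3 = (-0.0282, +0.9996)
n_4 = (-0.7367, +0.6762)
n_5 = (-0.6717, -0.7408)
  (0,1): δ = 105.06°  ·
  (0,2): δ = 44.54°  ·
  (0,3): δ = 13.68°  ✓
  (0,4): δ = 32.15°  ✓
  (0,5): δ = 122.50°  ·
  (1,2): δ = 119.47°  ·
  (1,3): δ = 88.62°  ·
  (1,4): δ = 42.79°  ·
  (1,5): δ = 47.56°  ·
  (2,3): δ = 149.15°  ·
  (2,4): δ = 103.32°  ·
  (2,5): δ = 12.97°  ✓
  (3,4): δ = 134.17°  ·
  (3,5): δ = 43.82°  ·
  (4,5): δ = 89.65°  ·
antipodal pairs: 3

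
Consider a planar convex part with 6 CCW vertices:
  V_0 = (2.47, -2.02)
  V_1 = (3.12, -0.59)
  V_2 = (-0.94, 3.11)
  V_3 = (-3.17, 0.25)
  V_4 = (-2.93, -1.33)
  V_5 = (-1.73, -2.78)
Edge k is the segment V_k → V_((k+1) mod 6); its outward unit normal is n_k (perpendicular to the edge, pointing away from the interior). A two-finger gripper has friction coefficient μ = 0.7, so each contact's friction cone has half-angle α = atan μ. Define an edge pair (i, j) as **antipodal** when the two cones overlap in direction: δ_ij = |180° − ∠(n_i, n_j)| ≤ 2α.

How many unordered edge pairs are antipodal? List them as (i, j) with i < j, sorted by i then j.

count = 7; pairs: (0,2), (0,3), (0,4), (1,3), (1,4), (1,5), (2,5)

α = atan 0.7 = 34.99°;  2α = 69.98°
n_0 = (+0.9104, -0.4138)
n_1 = (+0.6736, +0.7391)
n_2 = (-0.7886, +0.6149)
n_3 = (-0.9887, -0.1502)
n_4 = (-0.7704, -0.6376)
n_5 = (+0.1781, -0.9840)
  (0,1): δ = 107.90°  ·
  (0,2): δ = 13.50°  ✓
  (0,3): δ = 33.08°  ✓
  (0,4): δ = 64.05°  ✓
  (0,5): δ = 124.70°  ·
  (1,2): δ = 85.60°  ·
  (1,3): δ = 39.02°  ✓
  (1,4): δ = 8.05°  ✓
  (1,5): δ = 52.60°  ✓
  (2,3): δ = 133.42°  ·
  (2,4): δ = 102.45°  ·
  (2,5): δ = 41.80°  ✓
  (3,4): δ = 149.03°  ·
  (3,5): δ = 88.38°  ·
  (4,5): δ = 119.35°  ·
antipodal pairs: 7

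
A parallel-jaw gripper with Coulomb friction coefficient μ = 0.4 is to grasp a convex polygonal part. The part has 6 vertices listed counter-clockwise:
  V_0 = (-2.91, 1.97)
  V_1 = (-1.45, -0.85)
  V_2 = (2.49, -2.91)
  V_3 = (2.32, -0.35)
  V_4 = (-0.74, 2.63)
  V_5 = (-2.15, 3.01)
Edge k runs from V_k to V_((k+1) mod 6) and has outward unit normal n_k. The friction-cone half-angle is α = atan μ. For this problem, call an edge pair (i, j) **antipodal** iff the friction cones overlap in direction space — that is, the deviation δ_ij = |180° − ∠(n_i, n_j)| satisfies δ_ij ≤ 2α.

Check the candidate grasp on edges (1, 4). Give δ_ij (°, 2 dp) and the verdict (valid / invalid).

α = atan 0.4 = 21.80°;  2α = 43.60°
edge 1: e_1 = (+3.94, -2.06);  n_1 = (-0.4633, -0.8862)
edge 4: e_4 = (-1.41, +0.38);  n_4 = (+0.2602, +0.9655)
∠(n_1, n_4) = 167.48°
δ = |180° − 167.48°| = 12.52°
12.52° ≤ 2α = 43.60°  →  valid

δ = 12.52°, valid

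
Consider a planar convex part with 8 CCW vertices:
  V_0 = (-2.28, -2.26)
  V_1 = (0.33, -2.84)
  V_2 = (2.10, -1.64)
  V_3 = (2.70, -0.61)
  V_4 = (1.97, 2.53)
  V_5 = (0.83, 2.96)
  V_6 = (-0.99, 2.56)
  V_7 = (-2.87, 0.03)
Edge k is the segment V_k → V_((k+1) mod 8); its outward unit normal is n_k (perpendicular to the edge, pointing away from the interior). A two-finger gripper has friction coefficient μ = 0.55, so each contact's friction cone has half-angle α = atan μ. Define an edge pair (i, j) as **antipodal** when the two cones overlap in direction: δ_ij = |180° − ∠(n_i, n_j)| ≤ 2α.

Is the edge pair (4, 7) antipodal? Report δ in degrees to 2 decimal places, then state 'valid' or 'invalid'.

δ = 54.89°, valid

α = atan 0.55 = 28.81°;  2α = 57.62°
edge 4: e_4 = (-1.14, +0.43);  n_4 = (+0.3529, +0.9357)
edge 7: e_7 = (+0.59, -2.29);  n_7 = (-0.9684, -0.2495)
∠(n_4, n_7) = 125.11°
δ = |180° − 125.11°| = 54.89°
54.89° ≤ 2α = 57.62°  →  valid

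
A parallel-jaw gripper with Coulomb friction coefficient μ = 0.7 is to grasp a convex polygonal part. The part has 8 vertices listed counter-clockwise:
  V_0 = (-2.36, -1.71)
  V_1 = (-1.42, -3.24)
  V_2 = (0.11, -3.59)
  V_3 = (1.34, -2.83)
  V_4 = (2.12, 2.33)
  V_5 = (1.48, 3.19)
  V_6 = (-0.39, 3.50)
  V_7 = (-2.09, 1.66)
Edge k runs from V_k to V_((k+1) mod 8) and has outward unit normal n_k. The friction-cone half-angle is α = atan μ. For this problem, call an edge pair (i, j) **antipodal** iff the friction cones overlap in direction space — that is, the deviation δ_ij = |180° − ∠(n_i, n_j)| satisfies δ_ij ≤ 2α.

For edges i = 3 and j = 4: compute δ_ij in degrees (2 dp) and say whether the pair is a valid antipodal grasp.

δ = 134.75°, invalid

α = atan 0.7 = 34.99°;  2α = 69.98°
edge 3: e_3 = (+0.78, +5.16);  n_3 = (+0.9888, -0.1495)
edge 4: e_4 = (-0.64, +0.86);  n_4 = (+0.8022, +0.5970)
∠(n_3, n_4) = 45.25°
δ = |180° − 45.25°| = 134.75°
134.75° > 2α = 69.98°  →  invalid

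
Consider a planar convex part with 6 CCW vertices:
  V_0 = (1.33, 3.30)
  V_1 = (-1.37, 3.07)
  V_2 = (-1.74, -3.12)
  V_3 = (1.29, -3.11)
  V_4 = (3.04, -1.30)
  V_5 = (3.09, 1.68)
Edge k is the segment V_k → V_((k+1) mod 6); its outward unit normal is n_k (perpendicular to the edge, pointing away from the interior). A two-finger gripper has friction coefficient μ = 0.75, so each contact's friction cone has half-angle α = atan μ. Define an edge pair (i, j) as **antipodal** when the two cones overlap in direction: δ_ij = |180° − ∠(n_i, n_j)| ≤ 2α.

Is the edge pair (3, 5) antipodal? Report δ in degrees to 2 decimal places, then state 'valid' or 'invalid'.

α = atan 0.75 = 36.87°;  2α = 73.74°
edge 3: e_3 = (+1.75, +1.81);  n_3 = (+0.7189, -0.6951)
edge 5: e_5 = (-1.76, +1.62);  n_5 = (+0.6772, +0.7358)
∠(n_3, n_5) = 91.41°
δ = |180° − 91.41°| = 88.59°
88.59° > 2α = 73.74°  →  invalid

δ = 88.59°, invalid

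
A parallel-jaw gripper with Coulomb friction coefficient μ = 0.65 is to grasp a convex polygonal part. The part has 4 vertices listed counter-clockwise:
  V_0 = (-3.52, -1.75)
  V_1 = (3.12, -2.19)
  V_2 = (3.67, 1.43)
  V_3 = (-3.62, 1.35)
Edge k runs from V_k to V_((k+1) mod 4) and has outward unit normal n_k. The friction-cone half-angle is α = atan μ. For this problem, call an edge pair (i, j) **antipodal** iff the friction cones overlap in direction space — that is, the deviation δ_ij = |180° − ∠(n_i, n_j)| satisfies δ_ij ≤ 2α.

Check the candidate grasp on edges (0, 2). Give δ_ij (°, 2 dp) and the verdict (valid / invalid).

δ = 4.42°, valid

α = atan 0.65 = 33.02°;  2α = 66.05°
edge 0: e_0 = (+6.64, -0.44);  n_0 = (-0.0661, -0.9978)
edge 2: e_2 = (-7.29, -0.08);  n_2 = (-0.0110, +0.9999)
∠(n_0, n_2) = 175.58°
δ = |180° − 175.58°| = 4.42°
4.42° ≤ 2α = 66.05°  →  valid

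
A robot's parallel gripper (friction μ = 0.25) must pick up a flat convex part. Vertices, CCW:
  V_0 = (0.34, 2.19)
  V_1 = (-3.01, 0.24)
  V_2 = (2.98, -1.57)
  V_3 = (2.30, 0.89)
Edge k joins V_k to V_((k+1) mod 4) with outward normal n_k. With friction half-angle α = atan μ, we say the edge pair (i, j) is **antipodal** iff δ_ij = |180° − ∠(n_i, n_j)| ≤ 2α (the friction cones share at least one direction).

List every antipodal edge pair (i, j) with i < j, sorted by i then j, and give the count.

count = 1; pairs: (1,3)

α = atan 0.25 = 14.04°;  2α = 28.07°
n_0 = (-0.5031, +0.8642)
n_1 = (-0.2893, -0.9573)
n_2 = (+0.9639, +0.2664)
n_3 = (+0.5527, +0.8334)
  (0,1): δ = 47.02°  ·
  (0,2): δ = 75.25°  ·
  (0,3): δ = 116.24°  ·
  (1,2): δ = 57.73°  ·
  (1,3): δ = 16.74°  ✓
  (2,3): δ = 139.01°  ·
antipodal pairs: 1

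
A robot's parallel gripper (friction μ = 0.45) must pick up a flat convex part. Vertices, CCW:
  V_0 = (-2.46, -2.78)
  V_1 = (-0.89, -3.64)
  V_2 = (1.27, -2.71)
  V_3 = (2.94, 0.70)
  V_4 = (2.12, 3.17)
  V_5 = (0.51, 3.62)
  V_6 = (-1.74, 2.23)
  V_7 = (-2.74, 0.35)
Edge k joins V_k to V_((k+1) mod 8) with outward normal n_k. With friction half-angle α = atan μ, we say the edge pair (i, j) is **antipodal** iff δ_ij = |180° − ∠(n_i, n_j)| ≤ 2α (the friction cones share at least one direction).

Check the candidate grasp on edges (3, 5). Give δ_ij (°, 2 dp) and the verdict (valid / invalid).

δ = 76.66°, invalid

α = atan 0.45 = 24.23°;  2α = 48.46°
edge 3: e_3 = (-0.82, +2.47);  n_3 = (+0.9491, +0.3151)
edge 5: e_5 = (-2.25, -1.39);  n_5 = (-0.5256, +0.8507)
∠(n_3, n_5) = 103.34°
δ = |180° − 103.34°| = 76.66°
76.66° > 2α = 48.46°  →  invalid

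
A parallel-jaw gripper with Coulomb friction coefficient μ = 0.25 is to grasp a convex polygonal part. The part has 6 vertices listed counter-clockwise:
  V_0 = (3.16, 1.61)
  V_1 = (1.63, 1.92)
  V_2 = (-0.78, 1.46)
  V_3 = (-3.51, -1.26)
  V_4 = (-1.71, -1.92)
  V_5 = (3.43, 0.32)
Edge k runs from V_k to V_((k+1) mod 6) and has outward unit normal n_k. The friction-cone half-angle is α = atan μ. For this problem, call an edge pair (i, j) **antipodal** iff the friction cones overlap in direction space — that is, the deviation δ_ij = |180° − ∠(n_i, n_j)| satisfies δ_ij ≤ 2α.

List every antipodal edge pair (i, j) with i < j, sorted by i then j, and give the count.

α = atan 0.25 = 14.04°;  2α = 28.07°
n_0 = (+0.1986, +0.9801)
n_1 = (-0.1875, +0.9823)
n_2 = (-0.7058, +0.7084)
n_3 = (-0.3443, -0.9389)
n_4 = (+0.3995, -0.9167)
n_5 = (+0.9788, +0.2049)
  (0,1): δ = 157.74°  ·
  (0,2): δ = 123.65°  ·
  (0,3): δ = 8.68°  ✓
  (0,4): δ = 35.00°  ·
  (0,5): δ = 113.28°  ·
  (1,2): δ = 145.91°  ·
  (1,3): δ = 30.94°  ·
  (1,4): δ = 12.74°  ✓
  (1,5): δ = 91.02°  ·
  (2,3): δ = 65.03°  ·
  (2,4): δ = 21.35°  ✓
  (2,5): δ = 56.93°  ·
  (3,4): δ = 136.32°  ·
  (3,5): δ = 58.04°  ·
  (4,5): δ = 101.73°  ·
antipodal pairs: 3

count = 3; pairs: (0,3), (1,4), (2,4)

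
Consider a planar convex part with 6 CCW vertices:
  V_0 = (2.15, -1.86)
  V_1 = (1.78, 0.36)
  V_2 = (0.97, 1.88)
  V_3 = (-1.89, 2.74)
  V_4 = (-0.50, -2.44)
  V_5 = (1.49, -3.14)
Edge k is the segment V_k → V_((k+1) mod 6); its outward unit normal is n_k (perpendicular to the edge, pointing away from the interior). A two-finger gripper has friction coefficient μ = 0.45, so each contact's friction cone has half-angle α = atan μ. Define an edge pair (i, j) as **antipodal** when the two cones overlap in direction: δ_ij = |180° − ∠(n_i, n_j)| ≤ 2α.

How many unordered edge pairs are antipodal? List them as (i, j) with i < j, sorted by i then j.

count = 5; pairs: (0,3), (1,3), (1,4), (2,4), (3,5)

α = atan 0.45 = 24.23°;  2α = 48.46°
n_0 = (+0.9864, +0.1644)
n_1 = (+0.8825, +0.4703)
n_2 = (+0.2880, +0.9576)
n_3 = (-0.9658, -0.2592)
n_4 = (-0.3318, -0.9433)
n_5 = (+0.8888, -0.4583)
  (0,1): δ = 161.41°  ·
  (0,2): δ = 116.20°  ·
  (0,3): δ = 5.56°  ✓
  (0,4): δ = 61.16°  ·
  (0,5): δ = 143.26°  ·
  (1,2): δ = 134.79°  ·
  (1,3): δ = 13.03°  ✓
  (1,4): δ = 42.57°  ✓
  (1,5): δ = 124.67°  ·
  (2,3): δ = 58.24°  ·
  (2,4): δ = 2.64°  ✓
  (2,5): δ = 79.46°  ·
  (3,4): δ = 124.40°  ·
  (3,5): δ = 42.30°  ✓
  (4,5): δ = 97.90°  ·
antipodal pairs: 5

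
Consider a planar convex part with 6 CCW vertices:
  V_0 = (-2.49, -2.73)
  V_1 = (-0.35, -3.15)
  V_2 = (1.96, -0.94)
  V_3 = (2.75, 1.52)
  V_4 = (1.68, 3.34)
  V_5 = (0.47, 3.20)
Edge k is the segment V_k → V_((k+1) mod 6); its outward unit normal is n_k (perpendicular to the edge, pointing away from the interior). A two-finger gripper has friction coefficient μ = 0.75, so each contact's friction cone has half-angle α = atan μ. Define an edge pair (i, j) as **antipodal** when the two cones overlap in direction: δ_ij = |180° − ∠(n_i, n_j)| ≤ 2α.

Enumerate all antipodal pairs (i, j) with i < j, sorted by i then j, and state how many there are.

count = 7; pairs: (0,3), (0,4), (1,4), (1,5), (2,4), (2,5), (3,5)

α = atan 0.75 = 36.87°;  2α = 73.74°
n_0 = (-0.1926, -0.9813)
n_1 = (+0.6913, -0.7226)
n_2 = (+0.9521, -0.3058)
n_3 = (+0.8621, +0.5068)
n_4 = (-0.1149, +0.9934)
n_5 = (-0.8947, +0.4466)
  (0,1): δ = 125.16°  ·
  (0,2): δ = 96.70°  ·
  (0,3): δ = 48.44°  ✓
  (0,4): δ = 17.70°  ✓
  (0,5): δ = 74.58°  ·
  (1,2): δ = 151.54°  ·
  (1,3): δ = 103.28°  ·
  (1,4): δ = 37.13°  ✓
  (1,5): δ = 19.74°  ✓
  (2,3): δ = 131.74°  ·
  (2,4): δ = 65.60°  ✓
  (2,5): δ = 8.72°  ✓
  (3,4): δ = 113.85°  ·
  (3,5): δ = 56.98°  ✓
  (4,5): δ = 123.13°  ·
antipodal pairs: 7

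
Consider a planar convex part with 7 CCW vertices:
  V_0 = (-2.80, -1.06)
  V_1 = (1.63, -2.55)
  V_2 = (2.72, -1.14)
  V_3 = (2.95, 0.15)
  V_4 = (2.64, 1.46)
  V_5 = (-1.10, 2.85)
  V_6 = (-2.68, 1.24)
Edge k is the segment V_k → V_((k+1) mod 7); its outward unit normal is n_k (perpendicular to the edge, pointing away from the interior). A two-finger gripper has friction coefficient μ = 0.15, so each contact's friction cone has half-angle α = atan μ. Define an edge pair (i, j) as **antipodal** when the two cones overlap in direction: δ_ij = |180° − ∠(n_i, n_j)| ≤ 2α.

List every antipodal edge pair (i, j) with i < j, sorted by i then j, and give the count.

count = 4; pairs: (0,4), (1,5), (2,6), (3,6)

α = atan 0.15 = 8.53°;  2α = 17.06°
n_0 = (-0.3188, -0.9478)
n_1 = (+0.7912, -0.6116)
n_2 = (+0.9845, -0.1755)
n_3 = (+0.9731, +0.2303)
n_4 = (+0.3484, +0.9374)
n_5 = (-0.7137, +0.7004)
n_6 = (-0.9986, +0.0521)
  (0,1): δ = 109.12°  ·
  (0,2): δ = 81.52°  ·
  (0,3): δ = 58.10°  ·
  (0,4): δ = 1.80°  ✓
  (0,5): δ = 64.13°  ·
  (0,6): δ = 105.60°  ·
  (1,2): δ = 152.40°  ·
  (1,3): δ = 128.98°  ·
  (1,4): δ = 72.68°  ·
  (1,5): δ = 6.76°  ✓
  (1,6): δ = 34.72°  ·
  (2,3): δ = 156.58°  ·
  (2,4): δ = 100.28°  ·
  (2,5): δ = 34.35°  ·
  (2,6): δ = 7.12°  ✓
  (3,4): δ = 123.70°  ·
  (3,5): δ = 57.77°  ·
  (3,6): δ = 16.30°  ✓
  (4,5): δ = 114.07°  ·
  (4,6): δ = 72.60°  ·
  (5,6): δ = 138.53°  ·
antipodal pairs: 4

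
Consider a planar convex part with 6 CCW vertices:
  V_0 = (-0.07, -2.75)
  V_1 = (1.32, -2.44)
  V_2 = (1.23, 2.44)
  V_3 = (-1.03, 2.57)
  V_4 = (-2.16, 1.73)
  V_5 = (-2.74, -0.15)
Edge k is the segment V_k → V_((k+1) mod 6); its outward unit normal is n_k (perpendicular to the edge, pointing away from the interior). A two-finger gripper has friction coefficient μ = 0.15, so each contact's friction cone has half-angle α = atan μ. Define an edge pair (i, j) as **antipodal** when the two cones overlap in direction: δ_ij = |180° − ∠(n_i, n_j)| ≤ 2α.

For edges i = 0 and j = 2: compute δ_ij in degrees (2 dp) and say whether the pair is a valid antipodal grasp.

α = atan 0.15 = 8.53°;  2α = 17.06°
edge 0: e_0 = (+1.39, +0.31);  n_0 = (+0.2177, -0.9760)
edge 2: e_2 = (-2.26, +0.13);  n_2 = (+0.0574, +0.9983)
∠(n_0, n_2) = 164.14°
δ = |180° − 164.14°| = 15.86°
15.86° ≤ 2α = 17.06°  →  valid

δ = 15.86°, valid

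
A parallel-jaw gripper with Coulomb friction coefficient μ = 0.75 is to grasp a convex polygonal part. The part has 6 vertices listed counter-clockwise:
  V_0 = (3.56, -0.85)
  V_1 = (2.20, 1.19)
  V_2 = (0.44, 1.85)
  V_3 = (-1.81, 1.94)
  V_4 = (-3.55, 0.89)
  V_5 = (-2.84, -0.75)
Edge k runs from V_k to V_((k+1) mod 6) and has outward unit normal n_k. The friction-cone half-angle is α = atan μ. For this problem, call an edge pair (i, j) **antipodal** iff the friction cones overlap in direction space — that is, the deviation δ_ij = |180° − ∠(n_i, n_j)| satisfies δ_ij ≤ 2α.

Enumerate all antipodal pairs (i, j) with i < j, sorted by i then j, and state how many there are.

α = atan 0.75 = 36.87°;  2α = 73.74°
n_0 = (+0.8321, +0.5547)
n_1 = (+0.3511, +0.9363)
n_2 = (+0.0400, +0.9992)
n_3 = (-0.5167, +0.8562)
n_4 = (-0.9177, -0.3973)
n_5 = (-0.0156, -0.9999)
  (0,1): δ = 144.25°  ·
  (0,2): δ = 125.98°  ·
  (0,3): δ = 92.58°  ·
  (0,4): δ = 10.28°  ✓
  (0,5): δ = 55.41°  ✓
  (1,2): δ = 161.73°  ·
  (1,3): δ = 128.34°  ·
  (1,4): δ = 46.03°  ✓
  (1,5): δ = 19.66°  ✓
  (2,3): δ = 146.60°  ·
  (2,4): δ = 64.30°  ✓
  (2,5): δ = 1.40°  ✓
  (3,4): δ = 97.70°  ·
  (3,5): δ = 32.00°  ✓
  (4,5): δ = 114.30°  ·
antipodal pairs: 7

count = 7; pairs: (0,4), (0,5), (1,4), (1,5), (2,4), (2,5), (3,5)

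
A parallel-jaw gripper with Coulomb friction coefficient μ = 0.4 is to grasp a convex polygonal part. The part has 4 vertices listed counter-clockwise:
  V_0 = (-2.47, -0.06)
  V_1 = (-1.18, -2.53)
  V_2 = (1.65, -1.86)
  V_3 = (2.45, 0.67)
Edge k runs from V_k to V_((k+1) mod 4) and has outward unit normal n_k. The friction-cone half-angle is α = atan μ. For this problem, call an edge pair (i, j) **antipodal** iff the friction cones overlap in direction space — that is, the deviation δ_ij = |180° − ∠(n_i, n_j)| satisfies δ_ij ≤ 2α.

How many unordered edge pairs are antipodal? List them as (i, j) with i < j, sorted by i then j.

count = 1; pairs: (1,3)

α = atan 0.4 = 21.80°;  2α = 43.60°
n_0 = (-0.8864, -0.4629)
n_1 = (+0.2304, -0.9731)
n_2 = (+0.9535, -0.3015)
n_3 = (-0.1468, +0.9892)
  (0,1): δ = 104.26°  ·
  (0,2): δ = 45.12°  ·
  (0,3): δ = 70.86°  ·
  (1,2): δ = 120.87°  ·
  (1,3): δ = 4.88°  ✓
  (2,3): δ = 64.01°  ·
antipodal pairs: 1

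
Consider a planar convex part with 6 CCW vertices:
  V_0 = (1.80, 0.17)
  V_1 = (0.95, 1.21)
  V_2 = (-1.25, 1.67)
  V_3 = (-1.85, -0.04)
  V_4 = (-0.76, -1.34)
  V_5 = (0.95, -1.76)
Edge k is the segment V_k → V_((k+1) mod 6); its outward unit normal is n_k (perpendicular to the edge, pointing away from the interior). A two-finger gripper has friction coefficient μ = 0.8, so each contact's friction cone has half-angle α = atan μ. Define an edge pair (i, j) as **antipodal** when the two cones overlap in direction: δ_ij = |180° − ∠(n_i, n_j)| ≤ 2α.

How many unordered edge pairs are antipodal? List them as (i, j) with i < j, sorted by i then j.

count = 7; pairs: (0,2), (0,3), (0,4), (1,3), (1,4), (2,5), (3,5)

α = atan 0.8 = 38.66°;  2α = 77.32°
n_0 = (+0.7743, +0.6328)
n_1 = (+0.2047, +0.9788)
n_2 = (-0.9436, +0.3311)
n_3 = (-0.7663, -0.6425)
n_4 = (-0.2385, -0.9711)
n_5 = (+0.9152, -0.4031)
  (0,1): δ = 141.07°  ·
  (0,2): δ = 58.59°  ✓
  (0,3): δ = 0.72°  ✓
  (0,4): δ = 36.94°  ✓
  (0,5): δ = 116.97°  ·
  (1,2): δ = 97.52°  ·
  (1,3): δ = 38.21°  ✓
  (1,4): δ = 1.99°  ✓
  (1,5): δ = 78.04°  ·
  (2,3): δ = 120.69°  ·
  (2,4): δ = 84.46°  ·
  (2,5): δ = 4.43°  ✓
  (3,4): δ = 143.78°  ·
  (3,5): δ = 63.75°  ✓
  (4,5): δ = 99.97°  ·
antipodal pairs: 7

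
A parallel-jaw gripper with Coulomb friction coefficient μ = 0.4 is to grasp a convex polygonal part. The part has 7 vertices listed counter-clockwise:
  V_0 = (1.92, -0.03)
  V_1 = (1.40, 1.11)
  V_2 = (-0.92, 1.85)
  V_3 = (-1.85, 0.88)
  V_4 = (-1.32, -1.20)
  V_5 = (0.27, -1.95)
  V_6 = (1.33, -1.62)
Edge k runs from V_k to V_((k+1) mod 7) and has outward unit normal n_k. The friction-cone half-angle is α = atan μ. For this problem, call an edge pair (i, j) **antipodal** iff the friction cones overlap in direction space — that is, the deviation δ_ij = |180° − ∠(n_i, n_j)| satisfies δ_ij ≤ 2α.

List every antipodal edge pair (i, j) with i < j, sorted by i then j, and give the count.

count = 7; pairs: (0,3), (0,4), (1,4), (1,5), (2,5), (2,6), (3,6)

α = atan 0.4 = 21.80°;  2α = 43.60°
n_0 = (+0.9098, +0.4150)
n_1 = (+0.3039, +0.9527)
n_2 = (-0.7218, +0.6921)
n_3 = (-0.9690, -0.2469)
n_4 = (-0.4266, -0.9044)
n_5 = (+0.2972, -0.9548)
n_6 = (+0.9375, -0.3479)
  (0,1): δ = 132.21°  ·
  (0,2): δ = 68.31°  ·
  (0,3): δ = 10.22°  ✓
  (0,4): δ = 40.23°  ✓
  (0,5): δ = 82.77°  ·
  (0,6): δ = 135.12°  ·
  (1,2): δ = 116.10°  ·
  (1,3): δ = 58.01°  ·
  (1,4): δ = 7.56°  ✓
  (1,5): δ = 34.98°  ✓
  (1,6): δ = 87.33°  ·
  (2,3): δ = 121.91°  ·
  (2,4): δ = 71.46°  ·
  (2,5): δ = 28.91°  ✓
  (2,6): δ = 23.44°  ✓
  (3,4): δ = 129.55°  ·
  (3,5): δ = 87.00°  ·
  (3,6): δ = 34.65°  ✓
  (4,5): δ = 137.45°  ·
  (4,6): δ = 85.11°  ·
  (5,6): δ = 127.65°  ·
antipodal pairs: 7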